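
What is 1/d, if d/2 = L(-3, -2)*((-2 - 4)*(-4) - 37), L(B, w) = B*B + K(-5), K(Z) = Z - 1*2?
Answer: -1/52 ≈ -0.019231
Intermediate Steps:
K(Z) = -2 + Z (K(Z) = Z - 2 = -2 + Z)
L(B, w) = -7 + B² (L(B, w) = B*B + (-2 - 5) = B² - 7 = -7 + B²)
d = -52 (d = 2*((-7 + (-3)²)*((-2 - 4)*(-4) - 37)) = 2*((-7 + 9)*(-6*(-4) - 37)) = 2*(2*(24 - 37)) = 2*(2*(-13)) = 2*(-26) = -52)
1/d = 1/(-52) = -1/52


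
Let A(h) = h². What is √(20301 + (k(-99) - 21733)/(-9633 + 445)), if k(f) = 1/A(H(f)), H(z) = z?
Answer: 4*√65620634739010/227403 ≈ 142.49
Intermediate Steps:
k(f) = f⁻² (k(f) = 1/(f²) = f⁻²)
√(20301 + (k(-99) - 21733)/(-9633 + 445)) = √(20301 + ((-99)⁻² - 21733)/(-9633 + 445)) = √(20301 + (1/9801 - 21733)/(-9188)) = √(20301 - 213005132/9801*(-1/9188)) = √(20301 + 53251283/22512897) = √(457087573280/22512897) = 4*√65620634739010/227403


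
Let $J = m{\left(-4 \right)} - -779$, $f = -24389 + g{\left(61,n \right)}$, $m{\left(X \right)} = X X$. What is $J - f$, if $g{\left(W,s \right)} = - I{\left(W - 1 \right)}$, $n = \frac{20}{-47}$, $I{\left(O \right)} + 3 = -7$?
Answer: $25174$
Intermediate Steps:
$I{\left(O \right)} = -10$ ($I{\left(O \right)} = -3 - 7 = -10$)
$m{\left(X \right)} = X^{2}$
$n = - \frac{20}{47}$ ($n = 20 \left(- \frac{1}{47}\right) = - \frac{20}{47} \approx -0.42553$)
$g{\left(W,s \right)} = 10$ ($g{\left(W,s \right)} = \left(-1\right) \left(-10\right) = 10$)
$f = -24379$ ($f = -24389 + 10 = -24379$)
$J = 795$ ($J = \left(-4\right)^{2} - -779 = 16 + 779 = 795$)
$J - f = 795 - -24379 = 795 + 24379 = 25174$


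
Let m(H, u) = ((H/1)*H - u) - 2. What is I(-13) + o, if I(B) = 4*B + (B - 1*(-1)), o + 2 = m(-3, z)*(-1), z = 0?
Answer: -73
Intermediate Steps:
m(H, u) = -2 + H**2 - u (m(H, u) = ((H*1)*H - u) - 2 = (H*H - u) - 2 = (H**2 - u) - 2 = -2 + H**2 - u)
o = -9 (o = -2 + (-2 + (-3)**2 - 1*0)*(-1) = -2 + (-2 + 9 + 0)*(-1) = -2 + 7*(-1) = -2 - 7 = -9)
I(B) = 1 + 5*B (I(B) = 4*B + (B + 1) = 4*B + (1 + B) = 1 + 5*B)
I(-13) + o = (1 + 5*(-13)) - 9 = (1 - 65) - 9 = -64 - 9 = -73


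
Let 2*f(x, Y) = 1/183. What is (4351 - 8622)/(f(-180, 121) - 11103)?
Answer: 1563186/4063697 ≈ 0.38467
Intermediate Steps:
f(x, Y) = 1/366 (f(x, Y) = (½)/183 = (½)*(1/183) = 1/366)
(4351 - 8622)/(f(-180, 121) - 11103) = (4351 - 8622)/(1/366 - 11103) = -4271/(-4063697/366) = -4271*(-366/4063697) = 1563186/4063697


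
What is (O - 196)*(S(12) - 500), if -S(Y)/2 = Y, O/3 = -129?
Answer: 305492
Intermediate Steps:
O = -387 (O = 3*(-129) = -387)
S(Y) = -2*Y
(O - 196)*(S(12) - 500) = (-387 - 196)*(-2*12 - 500) = -583*(-24 - 500) = -583*(-524) = 305492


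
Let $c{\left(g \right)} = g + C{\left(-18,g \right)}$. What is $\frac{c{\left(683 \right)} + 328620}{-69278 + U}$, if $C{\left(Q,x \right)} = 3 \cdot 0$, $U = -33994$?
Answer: $- \frac{25331}{7944} \approx -3.1887$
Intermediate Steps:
$C{\left(Q,x \right)} = 0$
$c{\left(g \right)} = g$ ($c{\left(g \right)} = g + 0 = g$)
$\frac{c{\left(683 \right)} + 328620}{-69278 + U} = \frac{683 + 328620}{-69278 - 33994} = \frac{329303}{-103272} = 329303 \left(- \frac{1}{103272}\right) = - \frac{25331}{7944}$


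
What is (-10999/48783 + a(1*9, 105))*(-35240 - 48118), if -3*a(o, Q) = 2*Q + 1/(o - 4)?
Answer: 476399472516/81305 ≈ 5.8594e+6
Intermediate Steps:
a(o, Q) = -2*Q/3 - 1/(3*(-4 + o)) (a(o, Q) = -(2*Q + 1/(o - 4))/3 = -(2*Q + 1/(-4 + o))/3 = -(1/(-4 + o) + 2*Q)/3 = -2*Q/3 - 1/(3*(-4 + o)))
(-10999/48783 + a(1*9, 105))*(-35240 - 48118) = (-10999/48783 + (-1 + 8*105 - 2*105*1*9)/(3*(-4 + 1*9)))*(-35240 - 48118) = (-10999*1/48783 + (-1 + 840 - 2*105*9)/(3*(-4 + 9)))*(-83358) = (-10999/48783 + (1/3)*(-1 + 840 - 1890)/5)*(-83358) = (-10999/48783 + (1/3)*(1/5)*(-1051))*(-83358) = (-10999/48783 - 1051/15)*(-83358) = -5715102/81305*(-83358) = 476399472516/81305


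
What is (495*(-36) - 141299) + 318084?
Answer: 158965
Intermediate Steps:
(495*(-36) - 141299) + 318084 = (-17820 - 141299) + 318084 = -159119 + 318084 = 158965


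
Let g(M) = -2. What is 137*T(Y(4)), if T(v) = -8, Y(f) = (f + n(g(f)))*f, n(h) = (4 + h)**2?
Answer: -1096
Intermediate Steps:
Y(f) = f*(4 + f) (Y(f) = (f + (4 - 2)**2)*f = (f + 2**2)*f = (f + 4)*f = (4 + f)*f = f*(4 + f))
137*T(Y(4)) = 137*(-8) = -1096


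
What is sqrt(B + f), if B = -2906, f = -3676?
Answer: I*sqrt(6582) ≈ 81.13*I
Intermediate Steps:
sqrt(B + f) = sqrt(-2906 - 3676) = sqrt(-6582) = I*sqrt(6582)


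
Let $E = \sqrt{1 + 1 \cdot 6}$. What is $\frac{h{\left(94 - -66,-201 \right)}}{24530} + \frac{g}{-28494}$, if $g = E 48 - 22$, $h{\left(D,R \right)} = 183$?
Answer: $\frac{2877031}{349478910} - \frac{8 \sqrt{7}}{4749} \approx 0.0037754$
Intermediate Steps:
$E = \sqrt{7}$ ($E = \sqrt{1 + 6} = \sqrt{7} \approx 2.6458$)
$g = -22 + 48 \sqrt{7}$ ($g = \sqrt{7} \cdot 48 - 22 = 48 \sqrt{7} - 22 = -22 + 48 \sqrt{7} \approx 105.0$)
$\frac{h{\left(94 - -66,-201 \right)}}{24530} + \frac{g}{-28494} = \frac{183}{24530} + \frac{-22 + 48 \sqrt{7}}{-28494} = 183 \cdot \frac{1}{24530} + \left(-22 + 48 \sqrt{7}\right) \left(- \frac{1}{28494}\right) = \frac{183}{24530} + \left(\frac{11}{14247} - \frac{8 \sqrt{7}}{4749}\right) = \frac{2877031}{349478910} - \frac{8 \sqrt{7}}{4749}$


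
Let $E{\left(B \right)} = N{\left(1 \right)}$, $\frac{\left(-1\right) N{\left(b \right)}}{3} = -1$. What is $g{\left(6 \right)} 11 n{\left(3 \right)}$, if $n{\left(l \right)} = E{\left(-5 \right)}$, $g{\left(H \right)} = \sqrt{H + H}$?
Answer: $66 \sqrt{3} \approx 114.32$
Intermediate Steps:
$N{\left(b \right)} = 3$ ($N{\left(b \right)} = \left(-3\right) \left(-1\right) = 3$)
$g{\left(H \right)} = \sqrt{2} \sqrt{H}$ ($g{\left(H \right)} = \sqrt{2 H} = \sqrt{2} \sqrt{H}$)
$E{\left(B \right)} = 3$
$n{\left(l \right)} = 3$
$g{\left(6 \right)} 11 n{\left(3 \right)} = \sqrt{2} \sqrt{6} \cdot 11 \cdot 3 = 2 \sqrt{3} \cdot 11 \cdot 3 = 22 \sqrt{3} \cdot 3 = 66 \sqrt{3}$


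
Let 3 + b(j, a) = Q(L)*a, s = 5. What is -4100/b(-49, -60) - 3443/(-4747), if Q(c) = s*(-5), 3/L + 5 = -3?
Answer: -14308529/7106259 ≈ -2.0135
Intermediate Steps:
L = -3/8 (L = 3/(-5 - 3) = 3/(-8) = 3*(-1/8) = -3/8 ≈ -0.37500)
Q(c) = -25 (Q(c) = 5*(-5) = -25)
b(j, a) = -3 - 25*a
-4100/b(-49, -60) - 3443/(-4747) = -4100/(-3 - 25*(-60)) - 3443/(-4747) = -4100/(-3 + 1500) - 3443*(-1/4747) = -4100/1497 + 3443/4747 = -14308529/7106259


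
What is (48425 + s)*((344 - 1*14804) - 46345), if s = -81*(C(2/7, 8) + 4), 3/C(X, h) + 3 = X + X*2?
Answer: -2931676592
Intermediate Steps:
C(X, h) = 3/(-3 + 3*X) (C(X, h) = 3/(-3 + (X + X*2)) = 3/(-3 + (X + 2*X)) = 3/(-3 + 3*X))
s = -1053/5 (s = -81*(1/(-1 + 2/7) + 4) = -81*(1/(-5/7) + 4) = -81*(-7/5 + 4) = -81*13/5 = -1053/5 ≈ -210.60)
(48425 + s)*((344 - 1*14804) - 46345) = (48425 - 1053/5)*((344 - 1*14804) - 46345) = 241072*((344 - 14804) - 46345)/5 = 241072*(-14460 - 46345)/5 = (241072/5)*(-60805) = -2931676592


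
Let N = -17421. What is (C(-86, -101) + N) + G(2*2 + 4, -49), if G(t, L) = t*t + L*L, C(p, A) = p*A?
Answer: -6270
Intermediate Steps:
C(p, A) = A*p
G(t, L) = L**2 + t**2 (G(t, L) = t**2 + L**2 = L**2 + t**2)
(C(-86, -101) + N) + G(2*2 + 4, -49) = (-101*(-86) - 17421) + ((-49)**2 + (2*2 + 4)**2) = (8686 - 17421) + (2401 + (4 + 4)**2) = -8735 + (2401 + 8**2) = -8735 + (2401 + 64) = -8735 + 2465 = -6270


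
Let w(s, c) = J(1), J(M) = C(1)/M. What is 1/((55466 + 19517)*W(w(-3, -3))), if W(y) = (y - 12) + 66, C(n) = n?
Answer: 1/4124065 ≈ 2.4248e-7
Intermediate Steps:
J(M) = 1/M
w(s, c) = 1 (w(s, c) = 1/1 = 1)
W(y) = 54 + y (W(y) = (-12 + y) + 66 = 54 + y)
1/((55466 + 19517)*W(w(-3, -3))) = 1/((55466 + 19517)*(54 + 1)) = 1/(74983*55) = (1/74983)*(1/55) = 1/4124065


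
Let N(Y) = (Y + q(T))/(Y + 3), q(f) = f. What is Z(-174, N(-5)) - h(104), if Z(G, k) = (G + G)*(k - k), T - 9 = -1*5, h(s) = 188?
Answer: -188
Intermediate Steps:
T = 4 (T = 9 - 1*5 = 9 - 5 = 4)
N(Y) = (4 + Y)/(3 + Y) (N(Y) = (Y + 4)/(Y + 3) = (4 + Y)/(3 + Y))
Z(G, k) = 0 (Z(G, k) = (2*G)*0 = 0)
Z(-174, N(-5)) - h(104) = 0 - 1*188 = 0 - 188 = -188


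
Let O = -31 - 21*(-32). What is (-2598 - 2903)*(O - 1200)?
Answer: 3075059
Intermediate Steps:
O = 641 (O = -31 + 672 = 641)
(-2598 - 2903)*(O - 1200) = (-2598 - 2903)*(641 - 1200) = -5501*(-559) = 3075059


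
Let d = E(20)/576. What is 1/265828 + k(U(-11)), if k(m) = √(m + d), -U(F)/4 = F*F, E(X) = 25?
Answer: 1/265828 + I*√278759/24 ≈ 3.7618e-6 + 21.999*I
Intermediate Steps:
d = 25/576 ≈ 0.043403
U(F) = -4*F² (U(F) = -4*F*F = -4*F²)
k(m) = √(25/576 + m) (k(m) = √(m + 25/576) = √(25/576 + m))
1/265828 + k(U(-11)) = 1/265828 + √(25 + 576*(-4*(-11)²))/24 = 1/265828 + √(25 + 576*(-4*121))/24 = 1/265828 + √(25 + 576*(-484))/24 = 1/265828 + √(25 - 278784)/24 = 1/265828 + √(-278759)/24 = 1/265828 + (I*√278759)/24 = 1/265828 + I*√278759/24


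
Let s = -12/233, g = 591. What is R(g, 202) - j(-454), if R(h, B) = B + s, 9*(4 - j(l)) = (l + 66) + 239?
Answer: 380381/2097 ≈ 181.39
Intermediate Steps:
s = -12/233 (s = -12*1/233 = -12/233 ≈ -0.051502)
j(l) = -269/9 - l/9 (j(l) = 4 - ((l + 66) + 239)/9 = 4 - ((66 + l) + 239)/9 = 4 - (305 + l)/9 = 4 + (-305/9 - l/9) = -269/9 - l/9)
R(h, B) = -12/233 + B (R(h, B) = B - 12/233 = -12/233 + B)
R(g, 202) - j(-454) = (-12/233 + 202) - (-269/9 - ⅑*(-454)) = 47054/233 - (-269/9 + 454/9) = 47054/233 - 1*185/9 = 47054/233 - 185/9 = 380381/2097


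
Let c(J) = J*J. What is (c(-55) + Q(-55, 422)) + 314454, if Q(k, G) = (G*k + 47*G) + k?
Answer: 314048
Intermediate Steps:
c(J) = J²
Q(k, G) = k + 47*G + G*k (Q(k, G) = (47*G + G*k) + k = k + 47*G + G*k)
(c(-55) + Q(-55, 422)) + 314454 = ((-55)² + (-55 + 47*422 + 422*(-55))) + 314454 = (3025 + (-55 + 19834 - 23210)) + 314454 = (3025 - 3431) + 314454 = -406 + 314454 = 314048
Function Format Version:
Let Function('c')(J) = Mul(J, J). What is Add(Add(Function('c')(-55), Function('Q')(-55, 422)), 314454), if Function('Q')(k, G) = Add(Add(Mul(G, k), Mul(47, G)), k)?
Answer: 314048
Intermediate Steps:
Function('c')(J) = Pow(J, 2)
Function('Q')(k, G) = Add(k, Mul(47, G), Mul(G, k)) (Function('Q')(k, G) = Add(Add(Mul(47, G), Mul(G, k)), k) = Add(k, Mul(47, G), Mul(G, k)))
Add(Add(Function('c')(-55), Function('Q')(-55, 422)), 314454) = Add(Add(Pow(-55, 2), Add(-55, Mul(47, 422), Mul(422, -55))), 314454) = Add(Add(3025, Add(-55, 19834, -23210)), 314454) = Add(Add(3025, -3431), 314454) = Add(-406, 314454) = 314048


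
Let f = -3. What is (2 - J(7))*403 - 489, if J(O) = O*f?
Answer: 8780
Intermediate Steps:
J(O) = -3*O (J(O) = O*(-3) = -3*O)
(2 - J(7))*403 - 489 = (2 - (-3)*7)*403 - 489 = (2 - 1*(-21))*403 - 489 = (2 + 21)*403 - 489 = 23*403 - 489 = 9269 - 489 = 8780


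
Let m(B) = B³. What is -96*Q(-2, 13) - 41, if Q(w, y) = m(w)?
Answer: 727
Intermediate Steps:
Q(w, y) = w³
-96*Q(-2, 13) - 41 = -96*(-2)³ - 41 = -96*(-8) - 41 = 768 - 41 = 727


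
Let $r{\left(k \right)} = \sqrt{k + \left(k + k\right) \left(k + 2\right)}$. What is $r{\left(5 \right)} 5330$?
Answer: $26650 \sqrt{3} \approx 46159.0$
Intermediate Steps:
$r{\left(k \right)} = \sqrt{k + 2 k \left(2 + k\right)}$
$r{\left(5 \right)} 5330 = \sqrt{5 \left(5 + 2 \cdot 5\right)} 5330 = \sqrt{5 \left(5 + 10\right)} 5330 = \sqrt{5 \cdot 15} \cdot 5330 = \sqrt{75} \cdot 5330 = 5 \sqrt{3} \cdot 5330 = 26650 \sqrt{3}$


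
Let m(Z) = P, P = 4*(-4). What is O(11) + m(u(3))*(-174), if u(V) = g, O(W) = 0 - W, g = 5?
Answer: 2773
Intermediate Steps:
O(W) = -W
P = -16
u(V) = 5
m(Z) = -16
O(11) + m(u(3))*(-174) = -1*11 - 16*(-174) = -11 + 2784 = 2773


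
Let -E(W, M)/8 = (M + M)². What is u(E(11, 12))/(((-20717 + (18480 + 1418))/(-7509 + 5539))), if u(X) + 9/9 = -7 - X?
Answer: 9062000/819 ≈ 11065.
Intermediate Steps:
E(W, M) = -32*M² (E(W, M) = -8*(M + M)² = -8*4*M² = -32*M²)
u(X) = -8 - X (u(X) = -1 + (-7 - X) = -8 - X)
u(E(11, 12))/(((-20717 + (18480 + 1418))/(-7509 + 5539))) = (-8 - (-32)*12²)/(((-20717 + (18480 + 1418))/(-7509 + 5539))) = (-8 - (-32)*144)/(((-20717 + 19898)/(-1970))) = (-8 - 1*(-4608))/((-819*(-1/1970))) = (-8 + 4608)/(819/1970) = 4600*(1970/819) = 9062000/819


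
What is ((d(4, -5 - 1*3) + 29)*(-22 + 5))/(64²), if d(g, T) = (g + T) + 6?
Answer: -527/4096 ≈ -0.12866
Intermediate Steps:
d(g, T) = 6 + T + g (d(g, T) = (T + g) + 6 = 6 + T + g)
((d(4, -5 - 1*3) + 29)*(-22 + 5))/(64²) = (((6 + (-5 - 1*3) + 4) + 29)*(-22 + 5))/(64²) = (((6 + (-5 - 3) + 4) + 29)*(-17))/4096 = (((6 - 8 + 4) + 29)*(-17))*(1/4096) = ((2 + 29)*(-17))*(1/4096) = (31*(-17))*(1/4096) = -527*1/4096 = -527/4096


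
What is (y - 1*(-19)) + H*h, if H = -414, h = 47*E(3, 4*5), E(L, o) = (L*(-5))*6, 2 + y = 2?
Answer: 1751239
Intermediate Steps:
y = 0 (y = -2 + 2 = 0)
E(L, o) = -30*L (E(L, o) = -5*L*6 = -30*L)
h = -4230 (h = 47*(-30*3) = 47*(-90) = -4230)
(y - 1*(-19)) + H*h = (0 - 1*(-19)) - 414*(-4230) = (0 + 19) + 1751220 = 19 + 1751220 = 1751239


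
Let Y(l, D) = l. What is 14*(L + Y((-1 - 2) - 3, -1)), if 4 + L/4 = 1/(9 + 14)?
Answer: -7028/23 ≈ -305.57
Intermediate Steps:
L = -364/23 (L = -16 + 4/(9 + 14) = -16 + 4/23 = -364/23 ≈ -15.826)
14*(L + Y((-1 - 2) - 3, -1)) = 14*(-364/23 + ((-1 - 2) - 3)) = 14*(-364/23 + (-3 - 3)) = 14*(-364/23 - 6) = 14*(-502/23) = -7028/23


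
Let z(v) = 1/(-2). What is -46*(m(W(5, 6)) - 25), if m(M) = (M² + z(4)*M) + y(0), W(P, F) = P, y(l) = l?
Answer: 115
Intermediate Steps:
z(v) = -½ (z(v) = 1*(-½) = -½)
m(M) = M² - M/2 (m(M) = (M² - M/2) + 0 = M² - M/2)
-46*(m(W(5, 6)) - 25) = -46*(5*(-½ + 5) - 25) = -46*(5*(9/2) - 25) = -46*(45/2 - 25) = -46*(-5/2) = 115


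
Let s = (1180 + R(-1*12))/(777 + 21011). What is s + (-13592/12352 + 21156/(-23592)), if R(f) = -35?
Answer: -16076233881/8267195144 ≈ -1.9446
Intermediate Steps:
s = 1145/21788 (s = (1180 - 35)/(777 + 21011) = 1145/21788 ≈ 0.052552)
s + (-13592/12352 + 21156/(-23592)) = 1145/21788 + (-13592/12352 + 21156/(-23592)) = 1145/21788 + (-13592*1/12352 + 21156*(-1/23592)) = 1145/21788 + (-1699/1544 - 1763/1966) = 1145/21788 - 3031153/1517752 = -16076233881/8267195144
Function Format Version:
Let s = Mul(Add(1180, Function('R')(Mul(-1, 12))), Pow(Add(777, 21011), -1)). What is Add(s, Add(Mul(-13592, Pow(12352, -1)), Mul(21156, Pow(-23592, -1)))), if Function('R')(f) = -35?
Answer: Rational(-16076233881, 8267195144) ≈ -1.9446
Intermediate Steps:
s = Rational(1145, 21788) (s = Mul(Add(1180, -35), Pow(Add(777, 21011), -1)) = Mul(1145, Pow(21788, -1)) = Mul(1145, Rational(1, 21788)) = Rational(1145, 21788) ≈ 0.052552)
Add(s, Add(Mul(-13592, Pow(12352, -1)), Mul(21156, Pow(-23592, -1)))) = Add(Rational(1145, 21788), Add(Mul(-13592, Pow(12352, -1)), Mul(21156, Pow(-23592, -1)))) = Add(Rational(1145, 21788), Add(Mul(-13592, Rational(1, 12352)), Mul(21156, Rational(-1, 23592)))) = Add(Rational(1145, 21788), Add(Rational(-1699, 1544), Rational(-1763, 1966))) = Add(Rational(1145, 21788), Rational(-3031153, 1517752)) = Rational(-16076233881, 8267195144)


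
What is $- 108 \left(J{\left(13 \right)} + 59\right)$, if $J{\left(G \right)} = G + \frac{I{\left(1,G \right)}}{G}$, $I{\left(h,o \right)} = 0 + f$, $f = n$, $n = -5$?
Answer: $- \frac{100548}{13} \approx -7734.5$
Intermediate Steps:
$f = -5$
$I{\left(h,o \right)} = -5$ ($I{\left(h,o \right)} = 0 - 5 = -5$)
$J{\left(G \right)} = G - \frac{5}{G}$
$- 108 \left(J{\left(13 \right)} + 59\right) = - 108 \left(\left(13 - \frac{5}{13}\right) + 59\right) = - 108 \left(\frac{164}{13} + 59\right) = \left(-108\right) \frac{931}{13} = - \frac{100548}{13}$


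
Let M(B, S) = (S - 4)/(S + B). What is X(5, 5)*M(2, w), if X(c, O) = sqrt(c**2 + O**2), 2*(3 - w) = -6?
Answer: 5*sqrt(2)/4 ≈ 1.7678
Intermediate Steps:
w = 6 (w = 3 - 1/2*(-6) = 3 + 3 = 6)
M(B, S) = (-4 + S)/(B + S)
X(c, O) = sqrt(O**2 + c**2)
X(5, 5)*M(2, w) = sqrt(5**2 + 5**2)*((-4 + 6)/(2 + 6)) = sqrt(25 + 25)*(2/8) = sqrt(50)*((1/8)*2) = (5*sqrt(2))*(1/4) = 5*sqrt(2)/4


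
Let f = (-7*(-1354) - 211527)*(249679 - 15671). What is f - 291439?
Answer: -47281373831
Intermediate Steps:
f = -47281082392 (f = (9478 - 211527)*234008 = -202049*234008 = -47281082392)
f - 291439 = -47281082392 - 291439 = -47281373831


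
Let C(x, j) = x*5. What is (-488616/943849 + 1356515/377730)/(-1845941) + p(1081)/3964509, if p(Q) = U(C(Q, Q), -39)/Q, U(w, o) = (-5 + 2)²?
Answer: -104226466086342192977/62676451865279638699783434 ≈ -1.6629e-6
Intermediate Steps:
C(x, j) = 5*x
U(w, o) = 9 (U(w, o) = (-3)² = 9)
p(Q) = 9/Q
(-488616/943849 + 1356515/377730)/(-1845941) + p(1081)/3964509 = (-488616/943849 + 1356515/377730)/(-1845941) + (9/1081)/3964509 = (-488616*1/943849 + 1356515*(1/377730))*(-1/1845941) + (9*(1/1081))*(1/3964509) = (-488616/943849 + 271303/75546)*(-1/1845941) + (9/1081)*(1/3964509) = (219156080911/71304016554)*(-1/1845941) + 1/476181581 = -219156080911/131623007621707314 + 1/476181581 = -104226466086342192977/62676451865279638699783434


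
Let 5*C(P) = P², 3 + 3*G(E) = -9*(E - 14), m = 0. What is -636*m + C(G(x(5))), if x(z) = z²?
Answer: 1156/5 ≈ 231.20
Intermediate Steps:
G(E) = 41 - 3*E (G(E) = -1 + (-9*(E - 14))/3 = -1 + (-9*(-14 + E))/3 = -1 + (126 - 9*E)/3 = -1 + (42 - 3*E) = 41 - 3*E)
C(P) = P²/5
-636*m + C(G(x(5))) = -636*0 + (41 - 3*5²)²/5 = 0 + (41 - 3*25)²/5 = 0 + (41 - 75)²/5 = 0 + (⅕)*(-34)² = 0 + (⅕)*1156 = 0 + 1156/5 = 1156/5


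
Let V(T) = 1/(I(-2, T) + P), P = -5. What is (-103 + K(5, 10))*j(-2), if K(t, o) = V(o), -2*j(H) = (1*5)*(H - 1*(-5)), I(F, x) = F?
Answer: 5415/7 ≈ 773.57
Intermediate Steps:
V(T) = -⅐ (V(T) = 1/(-2 - 5) = 1/(-7) = -⅐)
j(H) = -25/2 - 5*H/2 (j(H) = -1*5*(H - 1*(-5))/2 = -5*(H + 5)/2 = -5*(5 + H)/2 = -(25 + 5*H)/2 = -25/2 - 5*H/2)
K(t, o) = -⅐
(-103 + K(5, 10))*j(-2) = (-103 - ⅐)*(-25/2 - 5/2*(-2)) = -722*(-25/2 + 5)/7 = -722/7*(-15/2) = 5415/7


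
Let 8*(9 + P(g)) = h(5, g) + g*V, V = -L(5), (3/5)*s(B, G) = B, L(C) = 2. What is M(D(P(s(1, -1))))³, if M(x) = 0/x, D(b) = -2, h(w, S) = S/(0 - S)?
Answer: 0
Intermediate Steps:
s(B, G) = 5*B/3
h(w, S) = -1 (h(w, S) = S/((-S)) = S*(-1/S) = -1)
V = -2 (V = -1*2 = -2)
P(g) = -73/8 - g/4 (P(g) = -9 + (-1 + g*(-2))/8 = -9 + (-1 - 2*g)/8 = -9 + (-⅛ - g/4) = -73/8 - g/4)
M(x) = 0
M(D(P(s(1, -1))))³ = 0³ = 0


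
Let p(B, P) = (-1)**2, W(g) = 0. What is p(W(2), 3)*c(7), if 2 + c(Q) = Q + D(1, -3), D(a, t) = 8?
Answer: 13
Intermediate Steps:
p(B, P) = 1
c(Q) = 6 + Q (c(Q) = -2 + (Q + 8) = -2 + (8 + Q) = 6 + Q)
p(W(2), 3)*c(7) = 1*(6 + 7) = 1*13 = 13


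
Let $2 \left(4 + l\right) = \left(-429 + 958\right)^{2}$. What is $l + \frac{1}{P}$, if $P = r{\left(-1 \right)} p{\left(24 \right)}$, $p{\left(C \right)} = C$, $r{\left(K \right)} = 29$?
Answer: $\frac{97381885}{696} \approx 1.3992 \cdot 10^{5}$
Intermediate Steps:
$l = \frac{279833}{2}$ ($l = -4 + \frac{\left(-429 + 958\right)^{2}}{2} = -4 + \frac{529^{2}}{2} = -4 + \frac{1}{2} \cdot 279841 = -4 + \frac{279841}{2} = \frac{279833}{2} \approx 1.3992 \cdot 10^{5}$)
$P = 696$ ($P = 29 \cdot 24 = 696$)
$l + \frac{1}{P} = \frac{279833}{2} + \frac{1}{696} = \frac{97381885}{696}$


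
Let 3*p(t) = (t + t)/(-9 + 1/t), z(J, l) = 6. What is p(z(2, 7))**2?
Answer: 576/2809 ≈ 0.20506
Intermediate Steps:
p(t) = 2*t/(3*(-9 + 1/t)) (p(t) = ((t + t)/(-9 + 1/t))/3 = ((2*t)/(-9 + 1/t))/3 = (2*t/(-9 + 1/t))/3 = 2*t/(3*(-9 + 1/t)))
p(z(2, 7))**2 = (-2*6**2/(-3 + 27*6))**2 = (-2*36/(-3 + 162))**2 = (-2*36/159)**2 = (-2*36*1/159)**2 = (-24/53)**2 = 576/2809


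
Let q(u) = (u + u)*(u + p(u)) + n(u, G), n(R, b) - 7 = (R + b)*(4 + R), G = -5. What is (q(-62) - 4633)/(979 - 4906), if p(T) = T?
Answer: -14636/3927 ≈ -3.7270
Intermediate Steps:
n(R, b) = 7 + (4 + R)*(R + b) (n(R, b) = 7 + (R + b)*(4 + R) = 7 + (4 + R)*(R + b))
q(u) = -13 - u + 5*u**2 (q(u) = (u + u)*(u + u) + (7 + u**2 + 4*u + 4*(-5) + u*(-5)) = (2*u)*(2*u) + (7 + u**2 + 4*u - 20 - 5*u) = 4*u**2 + (-13 + u**2 - u) = -13 - u + 5*u**2)
(q(-62) - 4633)/(979 - 4906) = ((-13 - 1*(-62) + 5*(-62)**2) - 4633)/(979 - 4906) = ((-13 + 62 + 5*3844) - 4633)/(-3927) = ((-13 + 62 + 19220) - 4633)*(-1/3927) = (19269 - 4633)*(-1/3927) = 14636*(-1/3927) = -14636/3927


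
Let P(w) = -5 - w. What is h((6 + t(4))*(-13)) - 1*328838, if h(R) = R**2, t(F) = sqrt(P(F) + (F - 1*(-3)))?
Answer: -323092 + 2028*I*sqrt(2) ≈ -3.2309e+5 + 2868.0*I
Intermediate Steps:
t(F) = I*sqrt(2) (t(F) = sqrt((-5 - F) + (F - 1*(-3))) = sqrt((-5 - F) + (F + 3)) = sqrt((-5 - F) + (3 + F)) = sqrt(-2) = I*sqrt(2))
h((6 + t(4))*(-13)) - 1*328838 = ((6 + I*sqrt(2))*(-13))**2 - 1*328838 = (-78 - 13*I*sqrt(2))**2 - 328838 = -328838 + (-78 - 13*I*sqrt(2))**2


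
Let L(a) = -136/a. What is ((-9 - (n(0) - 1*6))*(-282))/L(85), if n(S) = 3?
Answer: -2115/2 ≈ -1057.5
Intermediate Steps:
((-9 - (n(0) - 1*6))*(-282))/L(85) = ((-9 - (3 - 1*6))*(-282))/((-136/85)) = ((-9 - (3 - 6))*(-282))/((-136*1/85)) = ((-9 - 1*(-3))*(-282))/(-8/5) = ((-9 + 3)*(-282))*(-5/8) = -6*(-282)*(-5/8) = 1692*(-5/8) = -2115/2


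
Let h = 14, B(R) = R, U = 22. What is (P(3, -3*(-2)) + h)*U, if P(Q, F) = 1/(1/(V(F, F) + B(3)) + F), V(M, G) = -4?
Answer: 1562/5 ≈ 312.40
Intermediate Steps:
P(Q, F) = 1/(-1 + F) (P(Q, F) = 1/(1/(-4 + 3) + F) = 1/(1/(-1) + F) = 1/(-1 + F))
(P(3, -3*(-2)) + h)*U = (1/(-1 - 3*(-2)) + 14)*22 = (1/(-1 + 6) + 14)*22 = (1/5 + 14)*22 = (⅕ + 14)*22 = (71/5)*22 = 1562/5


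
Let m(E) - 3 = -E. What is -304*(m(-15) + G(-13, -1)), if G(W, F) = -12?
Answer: -1824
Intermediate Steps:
m(E) = 3 - E
-304*(m(-15) + G(-13, -1)) = -304*((3 - 1*(-15)) - 12) = -304*((3 + 15) - 12) = -304*(18 - 12) = -304*6 = -1824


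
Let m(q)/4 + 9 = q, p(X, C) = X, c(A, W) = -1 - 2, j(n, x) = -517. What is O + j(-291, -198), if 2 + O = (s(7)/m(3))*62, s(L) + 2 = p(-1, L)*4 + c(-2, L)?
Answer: -1983/4 ≈ -495.75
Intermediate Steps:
c(A, W) = -3
s(L) = -9 (s(L) = -2 + (-1*4 - 3) = -2 + (-4 - 3) = -2 - 7 = -9)
m(q) = -36 + 4*q
O = 85/4 (O = -2 - 9/(-36 + 4*3)*62 = -2 - 9/(-36 + 12)*62 = -2 - 9/(-24)*62 = -2 - 9*(-1/24)*62 = -2 + (3/8)*62 = -2 + 93/4 = 85/4 ≈ 21.250)
O + j(-291, -198) = 85/4 - 517 = -1983/4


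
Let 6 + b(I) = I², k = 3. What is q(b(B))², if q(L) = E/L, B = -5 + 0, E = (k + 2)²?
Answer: 625/361 ≈ 1.7313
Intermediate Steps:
E = 25 (E = (3 + 2)² = 5² = 25)
B = -5
b(I) = -6 + I²
q(L) = 25/L
q(b(B))² = (25/(-6 + (-5)²))² = (25/(-6 + 25))² = (25/19)² = 625/361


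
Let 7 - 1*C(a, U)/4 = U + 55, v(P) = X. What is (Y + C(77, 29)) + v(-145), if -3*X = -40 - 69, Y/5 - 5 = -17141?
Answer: -257855/3 ≈ -85952.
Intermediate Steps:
Y = -85680 (Y = 25 + 5*(-17141) = 25 - 85705 = -85680)
X = 109/3 (X = -(-40 - 69)/3 = -1/3*(-109) = 109/3 ≈ 36.333)
v(P) = 109/3
C(a, U) = -192 - 4*U (C(a, U) = 28 - 4*(U + 55) = 28 - 4*(55 + U) = 28 + (-220 - 4*U) = -192 - 4*U)
(Y + C(77, 29)) + v(-145) = (-85680 + (-192 - 4*29)) + 109/3 = (-85680 + (-192 - 116)) + 109/3 = (-85680 - 308) + 109/3 = -85988 + 109/3 = -257855/3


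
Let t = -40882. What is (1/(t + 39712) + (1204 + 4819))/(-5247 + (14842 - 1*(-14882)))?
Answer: 7046909/28638090 ≈ 0.24607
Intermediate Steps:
(1/(t + 39712) + (1204 + 4819))/(-5247 + (14842 - 1*(-14882))) = (1/(-40882 + 39712) + (1204 + 4819))/(-5247 + (14842 - 1*(-14882))) = (1/(-1170) + 6023)/(-5247 + (14842 + 14882)) = (-1/1170 + 6023)/(-5247 + 29724) = (7046909/1170)/24477 = (7046909/1170)*(1/24477) = 7046909/28638090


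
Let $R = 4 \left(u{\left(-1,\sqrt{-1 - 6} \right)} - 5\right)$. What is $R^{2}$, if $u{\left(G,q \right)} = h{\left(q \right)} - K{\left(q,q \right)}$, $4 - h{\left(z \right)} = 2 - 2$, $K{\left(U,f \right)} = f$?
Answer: $-96 + 32 i \sqrt{7} \approx -96.0 + 84.664 i$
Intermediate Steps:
$h{\left(z \right)} = 4$ ($h{\left(z \right)} = 4 - \left(2 - 2\right) = 4 - 0 = 4 + 0 = 4$)
$u{\left(G,q \right)} = 4 - q$
$R = -4 - 4 i \sqrt{7}$ ($R = 4 \left(\left(4 - \sqrt{-1 - 6}\right) - 5\right) = 4 \left(\left(4 - \sqrt{-7}\right) - 5\right) = 4 \left(\left(4 - i \sqrt{7}\right) - 5\right) = 4 \left(-1 - i \sqrt{7}\right) = -4 - 4 i \sqrt{7} \approx -4.0 - 10.583 i$)
$R^{2} = \left(-4 - 4 i \sqrt{7}\right)^{2}$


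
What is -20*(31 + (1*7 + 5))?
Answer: -860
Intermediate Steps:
-20*(31 + (1*7 + 5)) = -20*(31 + (7 + 5)) = -20*(31 + 12) = -20*43 = -860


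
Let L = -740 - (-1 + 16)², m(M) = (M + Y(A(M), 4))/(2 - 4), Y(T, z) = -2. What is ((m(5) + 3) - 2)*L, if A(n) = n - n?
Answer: 965/2 ≈ 482.50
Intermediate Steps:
A(n) = 0
m(M) = 1 - M/2 (m(M) = (M - 2)/(2 - 4) = (-2 + M)/(-2) = (-2 + M)*(-½) = 1 - M/2)
L = -965 (L = -740 - 1*15² = -740 - 1*225 = -740 - 225 = -965)
((m(5) + 3) - 2)*L = (((1 - ½*5) + 3) - 2)*(-965) = (((1 - 5/2) + 3) - 2)*(-965) = ((-3/2 + 3) - 2)*(-965) = (3/2 - 2)*(-965) = -½*(-965) = 965/2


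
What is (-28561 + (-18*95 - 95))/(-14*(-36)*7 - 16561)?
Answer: 30366/13033 ≈ 2.3299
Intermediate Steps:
(-28561 + (-18*95 - 95))/(-14*(-36)*7 - 16561) = (-28561 + (-1710 - 95))/(504*7 - 16561) = (-28561 - 1805)/(3528 - 16561) = -30366/(-13033) = -30366*(-1/13033) = 30366/13033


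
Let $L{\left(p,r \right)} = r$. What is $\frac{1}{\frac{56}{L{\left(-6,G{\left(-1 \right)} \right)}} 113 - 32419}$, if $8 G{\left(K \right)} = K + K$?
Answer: $- \frac{1}{57731} \approx -1.7322 \cdot 10^{-5}$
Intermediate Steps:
$G{\left(K \right)} = \frac{K}{4}$ ($G{\left(K \right)} = \frac{K + K}{8} = \frac{2 K}{8} = \frac{K}{4}$)
$\frac{1}{\frac{56}{L{\left(-6,G{\left(-1 \right)} \right)}} 113 - 32419} = \frac{1}{\frac{56}{\frac{1}{4} \left(-1\right)} 113 - 32419} = \frac{1}{\frac{56}{- \frac{1}{4}} \cdot 113 - 32419} = \frac{1}{56 \left(-4\right) 113 - 32419} = \frac{1}{\left(-224\right) 113 - 32419} = \frac{1}{-25312 - 32419} = \frac{1}{-57731} = - \frac{1}{57731}$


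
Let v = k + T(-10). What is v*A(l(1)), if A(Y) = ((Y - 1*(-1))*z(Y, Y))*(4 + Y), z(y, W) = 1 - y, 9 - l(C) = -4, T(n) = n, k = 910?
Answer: -2570400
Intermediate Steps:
l(C) = 13 (l(C) = 9 - 1*(-4) = 9 + 4 = 13)
A(Y) = (1 + Y)*(1 - Y)*(4 + Y) (A(Y) = ((Y - 1*(-1))*(1 - Y))*(4 + Y) = ((Y + 1)*(1 - Y))*(4 + Y) = ((1 + Y)*(1 - Y))*(4 + Y) = (1 + Y)*(1 - Y)*(4 + Y))
v = 900 (v = 910 - 10 = 900)
v*A(l(1)) = 900*(4 + 13 - 1*13**3 - 4*13**2) = 900*(4 + 13 - 1*2197 - 4*169) = 900*(4 + 13 - 2197 - 676) = 900*(-2856) = -2570400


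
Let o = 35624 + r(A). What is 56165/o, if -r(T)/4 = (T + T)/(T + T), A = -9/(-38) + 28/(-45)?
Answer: 11233/7124 ≈ 1.5768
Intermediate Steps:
A = -659/1710 (A = -9*(-1/38) + 28*(-1/45) = 9/38 - 28/45 = -659/1710 ≈ -0.38538)
r(T) = -4 (r(T) = -4*(T + T)/(T + T) = -4*2*T/(2*T) = -4*2*T*1/(2*T) = -4*1 = -4)
o = 35620 (o = 35624 - 4 = 35620)
56165/o = 56165/35620 = 56165*(1/35620) = 11233/7124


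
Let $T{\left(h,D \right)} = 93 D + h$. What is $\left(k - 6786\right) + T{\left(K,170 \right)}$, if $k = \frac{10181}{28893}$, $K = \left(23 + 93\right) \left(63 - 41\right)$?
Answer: $\frac{334475549}{28893} \approx 11576.0$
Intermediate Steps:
$K = 2552$ ($K = 116 \cdot 22 = 2552$)
$T{\left(h,D \right)} = h + 93 D$
$k = \frac{10181}{28893}$ ($k = 10181 \cdot \frac{1}{28893} = \frac{10181}{28893} \approx 0.35237$)
$\left(k - 6786\right) + T{\left(K,170 \right)} = \left(\frac{10181}{28893} - 6786\right) + \left(2552 + 93 \cdot 170\right) = - \frac{196057717}{28893} + \left(2552 + 15810\right) = - \frac{196057717}{28893} + 18362 = \frac{334475549}{28893}$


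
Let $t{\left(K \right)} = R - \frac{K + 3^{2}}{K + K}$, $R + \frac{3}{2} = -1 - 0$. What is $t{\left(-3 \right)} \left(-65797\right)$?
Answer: $\frac{197391}{2} \approx 98696.0$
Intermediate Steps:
$R = - \frac{5}{2}$ ($R = - \frac{3}{2} - 1 = - \frac{5}{2} \approx -2.5$)
$t{\left(K \right)} = - \frac{5}{2} - \frac{9 + K}{2 K}$ ($t{\left(K \right)} = - \frac{5}{2} - \frac{K + 3^{2}}{K + K} = - \frac{5}{2} - \frac{K + 9}{2 K} = - \frac{5}{2} - \left(9 + K\right) \frac{1}{2 K} = - \frac{5}{2} - \frac{9 + K}{2 K}$)
$t{\left(-3 \right)} \left(-65797\right) = \left(-3 - \frac{9}{2 \left(-3\right)}\right) \left(-65797\right) = \left(-3 - - \frac{3}{2}\right) \left(-65797\right) = \left(-3 + \frac{3}{2}\right) \left(-65797\right) = \left(- \frac{3}{2}\right) \left(-65797\right) = \frac{197391}{2}$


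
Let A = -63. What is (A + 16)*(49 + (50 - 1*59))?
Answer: -1880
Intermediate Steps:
(A + 16)*(49 + (50 - 1*59)) = (-63 + 16)*(49 + (50 - 1*59)) = -47*(49 + (50 - 59)) = -47*(49 - 9) = -47*40 = -1880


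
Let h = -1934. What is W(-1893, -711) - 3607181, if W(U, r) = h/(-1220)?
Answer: -2200379443/610 ≈ -3.6072e+6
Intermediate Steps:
W(U, r) = 967/610 (W(U, r) = -1934/(-1220) = -1934*(-1/1220) = 967/610)
W(-1893, -711) - 3607181 = 967/610 - 3607181 = -2200379443/610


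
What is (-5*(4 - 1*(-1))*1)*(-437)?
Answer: 10925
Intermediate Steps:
(-5*(4 - 1*(-1))*1)*(-437) = (-5*(4 + 1)*1)*(-437) = (-5*5*1)*(-437) = -25*1*(-437) = -25*(-437) = 10925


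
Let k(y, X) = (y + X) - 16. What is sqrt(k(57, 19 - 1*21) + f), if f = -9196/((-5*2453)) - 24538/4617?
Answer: sqrt(11266406734785)/571995 ≈ 5.8681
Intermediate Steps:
k(y, X) = -16 + X + y (k(y, X) = (X + y) - 16 = -16 + X + y)
f = -23500058/5147955 (f = -9196/(-12265) - 24538*1/4617 = -9196*(-1/12265) - 24538/4617 = 836/1115 - 24538/4617 = -23500058/5147955 ≈ -4.5649)
sqrt(k(57, 19 - 1*21) + f) = sqrt((-16 + (19 - 1*21) + 57) - 23500058/5147955) = sqrt((-16 + (19 - 21) + 57) - 23500058/5147955) = sqrt((-16 - 2 + 57) - 23500058/5147955) = sqrt(39 - 23500058/5147955) = sqrt(177270187/5147955) = sqrt(11266406734785)/571995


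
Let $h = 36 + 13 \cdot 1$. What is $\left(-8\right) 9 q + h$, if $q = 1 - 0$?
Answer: $-23$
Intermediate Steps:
$q = 1$ ($q = 1 + 0 = 1$)
$h = 49$ ($h = 36 + 13 = 49$)
$\left(-8\right) 9 q + h = \left(-8\right) 9 \cdot 1 + 49 = \left(-72\right) 1 + 49 = -72 + 49 = -23$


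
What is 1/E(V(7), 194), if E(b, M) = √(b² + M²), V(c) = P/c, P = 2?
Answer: 7*√461042/922084 ≈ 0.0051546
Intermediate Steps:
V(c) = 2/c
E(b, M) = √(M² + b²)
1/E(V(7), 194) = 1/(√(194² + (2/7)²)) = 1/(√(37636 + (2*(⅐))²)) = 1/(√(37636 + (2/7)²)) = 1/(√(37636 + 4/49)) = 1/(√(1844168/49)) = 1/(2*√461042/7) = 7*√461042/922084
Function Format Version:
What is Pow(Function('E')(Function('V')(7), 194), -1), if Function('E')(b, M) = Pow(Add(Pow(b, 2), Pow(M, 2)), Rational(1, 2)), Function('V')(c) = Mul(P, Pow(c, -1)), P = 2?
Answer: Mul(Rational(7, 922084), Pow(461042, Rational(1, 2))) ≈ 0.0051546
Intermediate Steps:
Function('V')(c) = Mul(2, Pow(c, -1))
Function('E')(b, M) = Pow(Add(Pow(M, 2), Pow(b, 2)), Rational(1, 2))
Pow(Function('E')(Function('V')(7), 194), -1) = Pow(Pow(Add(Pow(194, 2), Pow(Mul(2, Pow(7, -1)), 2)), Rational(1, 2)), -1) = Pow(Pow(Add(37636, Pow(Mul(2, Rational(1, 7)), 2)), Rational(1, 2)), -1) = Pow(Pow(Add(37636, Pow(Rational(2, 7), 2)), Rational(1, 2)), -1) = Pow(Pow(Add(37636, Rational(4, 49)), Rational(1, 2)), -1) = Pow(Pow(Rational(1844168, 49), Rational(1, 2)), -1) = Pow(Mul(Rational(2, 7), Pow(461042, Rational(1, 2))), -1) = Mul(Rational(7, 922084), Pow(461042, Rational(1, 2)))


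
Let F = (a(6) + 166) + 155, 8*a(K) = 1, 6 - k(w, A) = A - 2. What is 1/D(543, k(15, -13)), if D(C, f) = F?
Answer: 8/2569 ≈ 0.0031141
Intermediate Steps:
k(w, A) = 8 - A (k(w, A) = 6 - (A - 2) = 6 - (-2 + A) = 6 + (2 - A) = 8 - A)
a(K) = ⅛ (a(K) = (⅛)*1 = ⅛)
F = 2569/8 (F = (⅛ + 166) + 155 = 1329/8 + 155 = 2569/8 ≈ 321.13)
D(C, f) = 2569/8
1/D(543, k(15, -13)) = 1/(2569/8) = 8/2569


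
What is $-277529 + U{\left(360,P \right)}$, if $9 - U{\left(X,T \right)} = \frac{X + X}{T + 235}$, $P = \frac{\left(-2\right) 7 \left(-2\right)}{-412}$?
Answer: $- \frac{1119250520}{4033} \approx -2.7752 \cdot 10^{5}$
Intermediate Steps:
$P = - \frac{7}{103}$ ($P = \left(-14\right) \left(-2\right) \left(- \frac{1}{412}\right) = 28 \left(- \frac{1}{412}\right) = - \frac{7}{103} \approx -0.067961$)
$U{\left(X,T \right)} = 9 - \frac{2 X}{235 + T}$ ($U{\left(X,T \right)} = 9 - \frac{X + X}{T + 235} = 9 - \frac{2 X}{235 + T}$)
$-277529 + U{\left(360,P \right)} = -277529 + \frac{2115 - 720 + 9 \left(- \frac{7}{103}\right)}{235 - \frac{7}{103}} = -277529 + \frac{2115 - 720 - \frac{63}{103}}{\frac{24198}{103}} = -277529 + \frac{103}{24198} \cdot \frac{143622}{103} = -277529 + \frac{23937}{4033} = - \frac{1119250520}{4033}$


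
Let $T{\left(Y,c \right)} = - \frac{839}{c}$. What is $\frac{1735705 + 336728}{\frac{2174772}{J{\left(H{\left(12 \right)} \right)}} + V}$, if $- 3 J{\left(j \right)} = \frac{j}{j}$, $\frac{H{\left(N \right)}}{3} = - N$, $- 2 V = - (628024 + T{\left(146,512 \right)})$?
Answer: $- \frac{707390464}{2119784045} \approx -0.33371$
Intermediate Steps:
$V = \frac{321547449}{1024}$ ($V = - \frac{\left(-1\right) \left(628024 - \frac{839}{512}\right)}{2} = - \frac{\left(-1\right) \frac{321547449}{512}}{2} = \left(- \frac{1}{2}\right) \left(- \frac{321547449}{512}\right) = \frac{321547449}{1024} \approx 3.1401 \cdot 10^{5}$)
$H{\left(N \right)} = - 3 N$ ($H{\left(N \right)} = 3 \left(- N\right) = - 3 N$)
$J{\left(j \right)} = - \frac{1}{3}$ ($J{\left(j \right)} = - \frac{j \frac{1}{j}}{3} = \left(- \frac{1}{3}\right) 1 = - \frac{1}{3}$)
$\frac{1735705 + 336728}{\frac{2174772}{J{\left(H{\left(12 \right)} \right)}} + V} = \frac{1735705 + 336728}{\frac{2174772}{- \frac{1}{3}} + \frac{321547449}{1024}} = \frac{2072433}{2174772 \left(-3\right) + \frac{321547449}{1024}} = \frac{2072433}{-6524316 + \frac{321547449}{1024}} = \frac{2072433}{- \frac{6359352135}{1024}} = 2072433 \left(- \frac{1024}{6359352135}\right) = - \frac{707390464}{2119784045}$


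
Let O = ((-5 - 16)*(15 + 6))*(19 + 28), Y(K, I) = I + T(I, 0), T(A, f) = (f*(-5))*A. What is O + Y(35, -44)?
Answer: -20771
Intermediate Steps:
T(A, f) = -5*A*f (T(A, f) = (-5*f)*A = -5*A*f)
Y(K, I) = I (Y(K, I) = I - 5*I*0 = I + 0 = I)
O = -20727 (O = -21*21*47 = -441*47 = -20727)
O + Y(35, -44) = -20727 - 44 = -20771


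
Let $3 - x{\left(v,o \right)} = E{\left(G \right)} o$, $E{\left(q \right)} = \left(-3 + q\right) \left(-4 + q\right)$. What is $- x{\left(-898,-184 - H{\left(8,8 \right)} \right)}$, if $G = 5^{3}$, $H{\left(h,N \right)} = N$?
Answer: $-2834307$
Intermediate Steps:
$G = 125$
$E{\left(q \right)} = \left(-4 + q\right) \left(-3 + q\right)$
$x{\left(v,o \right)} = 3 - 14762 o$ ($x{\left(v,o \right)} = 3 - \left(12 + 125^{2} - 875\right) o = 3 - \left(12 + 15625 - 875\right) o = 3 - 14762 o$)
$- x{\left(-898,-184 - H{\left(8,8 \right)} \right)} = - (3 - 14762 \left(-184 - 8\right)) = - (3 - -2834304) = - (3 + 2834304) = \left(-1\right) 2834307 = -2834307$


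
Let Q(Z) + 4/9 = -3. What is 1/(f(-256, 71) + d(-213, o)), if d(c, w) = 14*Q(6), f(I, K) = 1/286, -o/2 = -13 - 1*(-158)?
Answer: -2574/124115 ≈ -0.020739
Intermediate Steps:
Q(Z) = -31/9 (Q(Z) = -4/9 - 3 = -31/9)
o = -290 (o = -2*(-13 - 1*(-158)) = -2*(-13 + 158) = -2*145 = -290)
f(I, K) = 1/286
d(c, w) = -434/9 (d(c, w) = 14*(-31/9) = -434/9)
1/(f(-256, 71) + d(-213, o)) = 1/(1/286 - 434/9) = 1/(-124115/2574) = -2574/124115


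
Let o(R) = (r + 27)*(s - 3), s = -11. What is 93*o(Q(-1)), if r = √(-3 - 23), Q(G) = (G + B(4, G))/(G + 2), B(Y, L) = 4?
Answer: -35154 - 1302*I*√26 ≈ -35154.0 - 6638.9*I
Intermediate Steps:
Q(G) = (4 + G)/(2 + G) (Q(G) = (G + 4)/(G + 2) = (4 + G)/(2 + G))
r = I*√26 (r = √(-26) = I*√26 ≈ 5.099*I)
o(R) = -378 - 14*I*√26 (o(R) = (I*√26 + 27)*(-11 - 3) = (27 + I*√26)*(-14) = -378 - 14*I*√26)
93*o(Q(-1)) = 93*(-378 - 14*I*√26) = -35154 - 1302*I*√26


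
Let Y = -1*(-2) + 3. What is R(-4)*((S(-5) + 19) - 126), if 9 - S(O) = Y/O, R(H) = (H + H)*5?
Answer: 3880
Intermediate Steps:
Y = 5 (Y = 2 + 3 = 5)
R(H) = 10*H (R(H) = (2*H)*5 = 10*H)
S(O) = 9 - 5/O
R(-4)*((S(-5) + 19) - 126) = (10*(-4))*(((9 - 5/(-5)) + 19) - 126) = -40*(((9 - 5*(-1/5)) + 19) - 126) = -40*(((9 + 1) + 19) - 126) = -40*((10 + 19) - 126) = -40*(29 - 126) = -40*(-97) = 3880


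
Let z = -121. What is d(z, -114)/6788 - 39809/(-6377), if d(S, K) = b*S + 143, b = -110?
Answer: 50859039/6183868 ≈ 8.2245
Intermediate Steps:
d(S, K) = 143 - 110*S (d(S, K) = -110*S + 143 = 143 - 110*S)
d(z, -114)/6788 - 39809/(-6377) = (143 - 110*(-121))/6788 - 39809/(-6377) = (143 + 13310)*(1/6788) - 39809*(-1/6377) = 13453*(1/6788) + 5687/911 = 13453/6788 + 5687/911 = 50859039/6183868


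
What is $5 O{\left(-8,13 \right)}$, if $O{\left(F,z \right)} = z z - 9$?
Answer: $800$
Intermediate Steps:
$O{\left(F,z \right)} = -9 + z^{2}$ ($O{\left(F,z \right)} = z^{2} - 9 = -9 + z^{2}$)
$5 O{\left(-8,13 \right)} = 5 \left(-9 + 13^{2}\right) = 5 \left(-9 + 169\right) = 5 \cdot 160 = 800$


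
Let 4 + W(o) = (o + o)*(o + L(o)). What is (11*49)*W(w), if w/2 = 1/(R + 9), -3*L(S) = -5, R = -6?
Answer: -4312/9 ≈ -479.11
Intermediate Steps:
L(S) = 5/3 (L(S) = -⅓*(-5) = 5/3)
w = ⅔ (w = 2/(-6 + 9) = 2/3 = 2*(⅓) = ⅔ ≈ 0.66667)
W(o) = -4 + 2*o*(5/3 + o) (W(o) = -4 + (o + o)*(o + 5/3) = -4 + (2*o)*(5/3 + o) = -4 + 2*o*(5/3 + o))
(11*49)*W(w) = (11*49)*(-4 + 2*(⅔)² + (10/3)*(⅔)) = 539*(-4 + 2*(4/9) + 20/9) = 539*(-4 + 8/9 + 20/9) = 539*(-8/9) = -4312/9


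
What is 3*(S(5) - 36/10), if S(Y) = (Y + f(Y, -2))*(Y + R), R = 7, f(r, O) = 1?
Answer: 1026/5 ≈ 205.20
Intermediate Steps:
S(Y) = (1 + Y)*(7 + Y) (S(Y) = (Y + 1)*(Y + 7) = (1 + Y)*(7 + Y))
3*(S(5) - 36/10) = 3*((7 + 5**2 + 8*5) - 36/10) = 3*((7 + 25 + 40) - 36*1/10) = 3*(72 - 18/5) = 3*(342/5) = 1026/5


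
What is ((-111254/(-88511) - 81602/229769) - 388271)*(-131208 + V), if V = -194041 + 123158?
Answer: 1595767441955743095835/20337083959 ≈ 7.8466e+10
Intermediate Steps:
V = -70883
((-111254/(-88511) - 81602/229769) - 388271)*(-131208 + V) = ((-111254/(-88511) - 81602/229769) - 388271)*(-131208 - 70883) = ((-111254*(-1/88511) - 81602*1/229769) - 388271)*(-202091) = ((111254/88511 - 81602/229769) - 388271)*(-202091) = (18340045704/20337083959 - 388271)*(-202091) = -7896281585799185/20337083959*(-202091) = 1595767441955743095835/20337083959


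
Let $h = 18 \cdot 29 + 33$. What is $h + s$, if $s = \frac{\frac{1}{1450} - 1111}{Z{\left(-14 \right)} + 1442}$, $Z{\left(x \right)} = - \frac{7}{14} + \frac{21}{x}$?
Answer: $\frac{385743017}{696000} \approx 554.23$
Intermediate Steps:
$h = 555$ ($h = 522 + 33 = 555$)
$Z{\left(x \right)} = - \frac{1}{2} + \frac{21}{x}$ ($Z{\left(x \right)} = \left(-7\right) \frac{1}{14} + \frac{21}{x} = - \frac{1}{2} + \frac{21}{x}$)
$s = - \frac{536983}{696000}$ ($s = \frac{\frac{1}{1450} - 1111}{\frac{42 - -14}{2 \left(-14\right)} + 1442} = \frac{\frac{1}{1450} - 1111}{\frac{1}{2} \left(- \frac{1}{14}\right) \left(42 + 14\right) + 1442} = - \frac{1610949}{1450 \left(\frac{1}{2} \left(- \frac{1}{14}\right) 56 + 1442\right)} = - \frac{1610949}{1450 \left(-2 + 1442\right)} = - \frac{1610949}{1450 \cdot 1440} = \left(- \frac{1610949}{1450}\right) \frac{1}{1440} = - \frac{536983}{696000} \approx -0.77153$)
$h + s = 555 - \frac{536983}{696000} = \frac{385743017}{696000}$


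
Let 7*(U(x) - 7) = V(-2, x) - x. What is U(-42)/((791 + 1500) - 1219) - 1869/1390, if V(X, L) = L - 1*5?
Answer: -1745477/1303820 ≈ -1.3387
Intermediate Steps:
V(X, L) = -5 + L (V(X, L) = L - 5 = -5 + L)
U(x) = 44/7 (U(x) = 7 + ((-5 + x) - x)/7 = 7 + (1/7)*(-5) = 7 - 5/7 = 44/7)
U(-42)/((791 + 1500) - 1219) - 1869/1390 = 44/(7*((791 + 1500) - 1219)) - 1869/1390 = 44/(7*(2291 - 1219)) - 1869*1/1390 = (44/7)/1072 - 1869/1390 = (44/7)*(1/1072) - 1869/1390 = 11/1876 - 1869/1390 = -1745477/1303820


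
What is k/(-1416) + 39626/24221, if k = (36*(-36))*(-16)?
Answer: -18589010/1429039 ≈ -13.008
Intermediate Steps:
k = 20736 (k = -1296*(-16) = 20736)
k/(-1416) + 39626/24221 = 20736/(-1416) + 39626/24221 = 20736*(-1/1416) + 39626*(1/24221) = -864/59 + 39626/24221 = -18589010/1429039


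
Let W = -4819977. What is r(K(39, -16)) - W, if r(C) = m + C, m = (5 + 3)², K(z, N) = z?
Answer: 4820080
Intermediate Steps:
m = 64 (m = 8² = 64)
r(C) = 64 + C
r(K(39, -16)) - W = (64 + 39) - 1*(-4819977) = 103 + 4819977 = 4820080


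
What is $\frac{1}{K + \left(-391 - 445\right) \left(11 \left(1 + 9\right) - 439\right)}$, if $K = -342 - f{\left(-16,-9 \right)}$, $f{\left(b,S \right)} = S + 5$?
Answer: $\frac{1}{274706} \approx 3.6403 \cdot 10^{-6}$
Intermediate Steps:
$f{\left(b,S \right)} = 5 + S$
$K = -338$ ($K = -342 - \left(5 - 9\right) = -342 - -4 = -342 + 4 = -338$)
$\frac{1}{K + \left(-391 - 445\right) \left(11 \left(1 + 9\right) - 439\right)} = \frac{1}{-338 + \left(-391 - 445\right) \left(11 \left(1 + 9\right) - 439\right)} = \frac{1}{-338 - 836 \left(11 \cdot 10 - 439\right)} = \frac{1}{-338 - 836 \left(110 - 439\right)} = \frac{1}{-338 - -275044} = \frac{1}{-338 + 275044} = \frac{1}{274706}$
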